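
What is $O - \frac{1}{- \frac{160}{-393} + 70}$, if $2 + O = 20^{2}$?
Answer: $\frac{11012267}{27670} \approx 397.99$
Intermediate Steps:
$O = 398$ ($O = -2 + 20^{2} = -2 + 400 = 398$)
$O - \frac{1}{- \frac{160}{-393} + 70} = 398 - \frac{1}{- \frac{160}{-393} + 70} = 398 - \frac{1}{\left(-160\right) \left(- \frac{1}{393}\right) + 70} = 398 - \frac{1}{\frac{160}{393} + 70} = 398 - \frac{1}{\frac{27670}{393}} = 398 - \frac{393}{27670} = \frac{11012267}{27670}$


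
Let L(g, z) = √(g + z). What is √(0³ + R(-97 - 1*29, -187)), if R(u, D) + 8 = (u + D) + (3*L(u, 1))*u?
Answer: √(-321 - 1890*I*√5) ≈ 44.257 - 47.746*I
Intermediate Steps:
R(u, D) = -8 + D + u + 3*u*√(1 + u) (R(u, D) = -8 + ((u + D) + (3*√(u + 1))*u) = -8 + ((D + u) + (3*√(1 + u))*u) = -8 + ((D + u) + 3*u*√(1 + u)) = -8 + (D + u + 3*u*√(1 + u)) = -8 + D + u + 3*u*√(1 + u))
√(0³ + R(-97 - 1*29, -187)) = √(0³ + (-8 - 187 + (-97 - 1*29) + 3*(-97 - 1*29)*√(1 + (-97 - 1*29)))) = √(0 + (-8 - 187 + (-97 - 29) + 3*(-97 - 29)*√(1 + (-97 - 29)))) = √(0 + (-8 - 187 - 126 + 3*(-126)*√(1 - 126))) = √(0 + (-8 - 187 - 126 + 3*(-126)*√(-125))) = √(0 + (-8 - 187 - 126 + 3*(-126)*(5*I*√5))) = √(0 + (-8 - 187 - 126 - 1890*I*√5)) = √(0 + (-321 - 1890*I*√5)) = √(-321 - 1890*I*√5)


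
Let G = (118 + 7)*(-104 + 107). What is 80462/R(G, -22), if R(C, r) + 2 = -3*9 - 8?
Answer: -80462/37 ≈ -2174.6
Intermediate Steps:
G = 375 (G = 125*3 = 375)
R(C, r) = -37 (R(C, r) = -2 + (-3*9 - 8) = -2 + (-27 - 8) = -2 - 35 = -37)
80462/R(G, -22) = 80462/(-37) = 80462*(-1/37) = -80462/37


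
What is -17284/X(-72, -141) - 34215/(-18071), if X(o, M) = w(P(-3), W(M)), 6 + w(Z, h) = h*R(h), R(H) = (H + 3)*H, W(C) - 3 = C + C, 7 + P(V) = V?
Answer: 367695786697/194119784331 ≈ 1.8942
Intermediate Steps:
P(V) = -7 + V
W(C) = 3 + 2*C (W(C) = 3 + (C + C) = 3 + 2*C)
R(H) = H*(3 + H) (R(H) = (3 + H)*H = H*(3 + H))
w(Z, h) = -6 + h²*(3 + h) (w(Z, h) = -6 + h*(h*(3 + h)) = -6 + h²*(3 + h))
X(o, M) = -6 + (3 + 2*M)²*(6 + 2*M) (X(o, M) = -6 + (3 + 2*M)²*(3 + (3 + 2*M)) = -6 + (3 + 2*M)²*(6 + 2*M))
-17284/X(-72, -141) - 34215/(-18071) = -17284/(-6 + 2*(3 + 2*(-141))²*(3 - 141)) - 34215/(-18071) = -17284/(-6 + 2*(3 - 282)²*(-138)) - 34215*(-1/18071) = -17284/(-6 + 2*(-279)²*(-138)) + 34215/18071 = -17284/(-6 + 2*77841*(-138)) + 34215/18071 = -17284/(-6 - 21484116) + 34215/18071 = -17284/(-21484122) + 34215/18071 = -17284*(-1/21484122) + 34215/18071 = 8642/10742061 + 34215/18071 = 367695786697/194119784331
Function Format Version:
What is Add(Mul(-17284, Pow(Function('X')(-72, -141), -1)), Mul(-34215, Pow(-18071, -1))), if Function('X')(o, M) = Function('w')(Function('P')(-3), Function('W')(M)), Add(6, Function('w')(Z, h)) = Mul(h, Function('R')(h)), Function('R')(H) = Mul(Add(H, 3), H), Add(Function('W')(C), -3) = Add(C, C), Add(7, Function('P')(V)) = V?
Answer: Rational(367695786697, 194119784331) ≈ 1.8942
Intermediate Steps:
Function('P')(V) = Add(-7, V)
Function('W')(C) = Add(3, Mul(2, C)) (Function('W')(C) = Add(3, Add(C, C)) = Add(3, Mul(2, C)))
Function('R')(H) = Mul(H, Add(3, H)) (Function('R')(H) = Mul(Add(3, H), H) = Mul(H, Add(3, H)))
Function('w')(Z, h) = Add(-6, Mul(Pow(h, 2), Add(3, h))) (Function('w')(Z, h) = Add(-6, Mul(h, Mul(h, Add(3, h)))) = Add(-6, Mul(Pow(h, 2), Add(3, h))))
Function('X')(o, M) = Add(-6, Mul(Pow(Add(3, Mul(2, M)), 2), Add(6, Mul(2, M)))) (Function('X')(o, M) = Add(-6, Mul(Pow(Add(3, Mul(2, M)), 2), Add(3, Add(3, Mul(2, M))))) = Add(-6, Mul(Pow(Add(3, Mul(2, M)), 2), Add(6, Mul(2, M)))))
Add(Mul(-17284, Pow(Function('X')(-72, -141), -1)), Mul(-34215, Pow(-18071, -1))) = Add(Mul(-17284, Pow(Add(-6, Mul(2, Pow(Add(3, Mul(2, -141)), 2), Add(3, -141))), -1)), Mul(-34215, Pow(-18071, -1))) = Add(Mul(-17284, Pow(Add(-6, Mul(2, Pow(Add(3, -282), 2), -138)), -1)), Mul(-34215, Rational(-1, 18071))) = Add(Mul(-17284, Pow(Add(-6, Mul(2, Pow(-279, 2), -138)), -1)), Rational(34215, 18071)) = Add(Mul(-17284, Pow(Add(-6, Mul(2, 77841, -138)), -1)), Rational(34215, 18071)) = Add(Mul(-17284, Pow(Add(-6, -21484116), -1)), Rational(34215, 18071)) = Add(Mul(-17284, Pow(-21484122, -1)), Rational(34215, 18071)) = Add(Mul(-17284, Rational(-1, 21484122)), Rational(34215, 18071)) = Add(Rational(8642, 10742061), Rational(34215, 18071)) = Rational(367695786697, 194119784331)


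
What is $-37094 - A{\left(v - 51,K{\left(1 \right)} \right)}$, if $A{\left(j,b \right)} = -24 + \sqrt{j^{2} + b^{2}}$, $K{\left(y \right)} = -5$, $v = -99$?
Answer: $-37070 - 5 \sqrt{901} \approx -37220.0$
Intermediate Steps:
$A{\left(j,b \right)} = -24 + \sqrt{b^{2} + j^{2}}$
$-37094 - A{\left(v - 51,K{\left(1 \right)} \right)} = -37094 - \left(-24 + \sqrt{\left(-5\right)^{2} + \left(-99 - 51\right)^{2}}\right) = -37094 - \left(-24 + \sqrt{25 + \left(-150\right)^{2}}\right) = -37094 - \left(-24 + \sqrt{25 + 22500}\right) = -37094 - \left(-24 + \sqrt{22525}\right) = -37094 - \left(-24 + 5 \sqrt{901}\right) = -37094 + \left(24 - 5 \sqrt{901}\right) = -37070 - 5 \sqrt{901}$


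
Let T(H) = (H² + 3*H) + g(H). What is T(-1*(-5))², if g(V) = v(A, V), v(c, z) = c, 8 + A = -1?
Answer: 961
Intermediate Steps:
A = -9 (A = -8 - 1 = -9)
g(V) = -9
T(H) = -9 + H² + 3*H (T(H) = (H² + 3*H) - 9 = -9 + H² + 3*H)
T(-1*(-5))² = (-9 + (-1*(-5))² + 3*(-1*(-5)))² = (-9 + 5² + 3*5)² = (-9 + 25 + 15)² = 31² = 961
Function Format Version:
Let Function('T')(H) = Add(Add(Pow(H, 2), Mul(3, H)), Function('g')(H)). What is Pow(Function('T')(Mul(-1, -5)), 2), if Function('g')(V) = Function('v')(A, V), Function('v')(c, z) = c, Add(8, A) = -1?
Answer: 961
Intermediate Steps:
A = -9 (A = Add(-8, -1) = -9)
Function('g')(V) = -9
Function('T')(H) = Add(-9, Pow(H, 2), Mul(3, H)) (Function('T')(H) = Add(Add(Pow(H, 2), Mul(3, H)), -9) = Add(-9, Pow(H, 2), Mul(3, H)))
Pow(Function('T')(Mul(-1, -5)), 2) = Pow(Add(-9, Pow(Mul(-1, -5), 2), Mul(3, Mul(-1, -5))), 2) = Pow(Add(-9, Pow(5, 2), Mul(3, 5)), 2) = Pow(Add(-9, 25, 15), 2) = Pow(31, 2) = 961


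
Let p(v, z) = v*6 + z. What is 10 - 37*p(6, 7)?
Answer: -1581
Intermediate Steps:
p(v, z) = z + 6*v (p(v, z) = 6*v + z = z + 6*v)
10 - 37*p(6, 7) = 10 - 37*(7 + 6*6) = 10 - 37*(7 + 36) = 10 - 37*43 = 10 - 1591 = -1581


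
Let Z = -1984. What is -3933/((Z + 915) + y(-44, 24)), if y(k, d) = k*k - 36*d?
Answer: -1311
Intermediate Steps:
y(k, d) = k² - 36*d
-3933/((Z + 915) + y(-44, 24)) = -3933/((-1984 + 915) + ((-44)² - 36*24)) = -3933/(-1069 + (1936 - 864)) = -3933/(-1069 + 1072) = -3933/3 = -3933*⅓ = -1311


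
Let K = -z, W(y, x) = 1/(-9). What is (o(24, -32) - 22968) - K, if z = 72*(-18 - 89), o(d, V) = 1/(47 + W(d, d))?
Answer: -12943575/422 ≈ -30672.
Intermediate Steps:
W(y, x) = -⅑
o(d, V) = 9/422 (o(d, V) = 1/(47 - ⅑) = 1/(422/9) = 9/422)
z = -7704 (z = 72*(-107) = -7704)
K = 7704 (K = -1*(-7704) = 7704)
(o(24, -32) - 22968) - K = (9/422 - 22968) - 1*7704 = -9692487/422 - 7704 = -12943575/422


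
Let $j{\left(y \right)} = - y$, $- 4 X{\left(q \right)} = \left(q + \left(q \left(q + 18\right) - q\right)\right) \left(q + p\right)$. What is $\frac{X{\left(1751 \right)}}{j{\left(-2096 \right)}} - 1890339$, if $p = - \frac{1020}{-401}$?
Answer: $- \frac{8533375005325}{3361984} \approx -2.5382 \cdot 10^{6}$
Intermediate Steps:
$p = \frac{1020}{401}$ ($p = \left(-1020\right) \left(- \frac{1}{401}\right) = \frac{1020}{401} \approx 2.5436$)
$X{\left(q \right)} = - \frac{q \left(18 + q\right) \left(\frac{1020}{401} + q\right)}{4}$ ($X{\left(q \right)} = - \frac{\left(q + \left(q \left(q + 18\right) - q\right)\right) \left(q + \frac{1020}{401}\right)}{4} = - \frac{\left(q + \left(q \left(18 + q\right) - q\right)\right) \left(\frac{1020}{401} + q\right)}{4} = - \frac{\left(q + \left(- q + q \left(18 + q\right)\right)\right) \left(\frac{1020}{401} + q\right)}{4} = - \frac{q \left(18 + q\right) \left(\frac{1020}{401} + q\right)}{4}$)
$\frac{X{\left(1751 \right)}}{j{\left(-2096 \right)}} - 1890339 = \frac{\left(- \frac{1}{1604}\right) 1751 \left(18360 + 401 \cdot 1751^{2} + 8238 \cdot 1751\right)}{\left(-1\right) \left(-2096\right)} - 1890339 = \frac{\left(- \frac{1}{1604}\right) 1751 \left(18360 + 401 \cdot 3066001 + 14424738\right)}{2096} - 1890339 = \left(- \frac{1}{1604}\right) 1751 \left(18360 + 1229466401 + 14424738\right) \frac{1}{2096} - 1890339 = \left(- \frac{1}{1604}\right) 1751 \cdot 1243909499 \cdot \frac{1}{2096} - 1890339 = \left(- \frac{2178085532749}{1604}\right) \frac{1}{2096} - 1890339 = - \frac{2178085532749}{3361984} - 1890339 = - \frac{8533375005325}{3361984}$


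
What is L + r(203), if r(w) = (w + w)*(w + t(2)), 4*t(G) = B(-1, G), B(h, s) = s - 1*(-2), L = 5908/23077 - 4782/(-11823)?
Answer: 7532609422734/90946457 ≈ 82825.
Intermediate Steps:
L = 60068166/90946457 (L = 5908*(1/23077) - 4782*(-1/11823) = 5908/23077 + 1594/3941 = 60068166/90946457 ≈ 0.66048)
B(h, s) = 2 + s (B(h, s) = s + 2 = 2 + s)
t(G) = ½ + G/4 (t(G) = (2 + G)/4 = ½ + G/4)
r(w) = 2*w*(1 + w) (r(w) = (w + w)*(w + (½ + (¼)*2)) = (2*w)*(w + (½ + ½)) = (2*w)*(w + 1) = (2*w)*(1 + w) = 2*w*(1 + w))
L + r(203) = 60068166/90946457 + 2*203*(1 + 203) = 60068166/90946457 + 2*203*204 = 60068166/90946457 + 82824 = 7532609422734/90946457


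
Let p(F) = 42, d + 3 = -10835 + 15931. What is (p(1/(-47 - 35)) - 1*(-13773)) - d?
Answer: 8722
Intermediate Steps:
d = 5093 (d = -3 + (-10835 + 15931) = -3 + 5096 = 5093)
(p(1/(-47 - 35)) - 1*(-13773)) - d = (42 - 1*(-13773)) - 1*5093 = (42 + 13773) - 5093 = 13815 - 5093 = 8722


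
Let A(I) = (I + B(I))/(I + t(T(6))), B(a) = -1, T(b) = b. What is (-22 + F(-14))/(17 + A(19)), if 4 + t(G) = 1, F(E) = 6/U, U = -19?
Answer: -3392/2755 ≈ -1.2312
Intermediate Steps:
F(E) = -6/19 (F(E) = 6/(-19) = 6*(-1/19) = -6/19)
t(G) = -3 (t(G) = -4 + 1 = -3)
A(I) = (-1 + I)/(-3 + I) (A(I) = (I - 1)/(I - 3) = (-1 + I)/(-3 + I))
(-22 + F(-14))/(17 + A(19)) = (-22 - 6/19)/(17 + (-1 + 19)/(-3 + 19)) = -424/(19*(17 + 18/16)) = -424/(19*(17 + (1/16)*18)) = -424/(19*(17 + 9/8)) = -424/(19*145/8) = -424/19*8/145 = -3392/2755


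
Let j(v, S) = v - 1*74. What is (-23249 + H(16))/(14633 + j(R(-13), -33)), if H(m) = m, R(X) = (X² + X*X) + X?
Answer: -23233/14884 ≈ -1.5609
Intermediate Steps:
R(X) = X + 2*X² (R(X) = (X² + X²) + X = 2*X² + X = X + 2*X²)
j(v, S) = -74 + v (j(v, S) = v - 74 = -74 + v)
(-23249 + H(16))/(14633 + j(R(-13), -33)) = (-23249 + 16)/(14633 + (-74 - 13*(1 + 2*(-13)))) = -23233/(14633 + (-74 - 13*(1 - 26))) = -23233/(14633 + (-74 - 13*(-25))) = -23233/(14633 + (-74 + 325)) = -23233/(14633 + 251) = -23233/14884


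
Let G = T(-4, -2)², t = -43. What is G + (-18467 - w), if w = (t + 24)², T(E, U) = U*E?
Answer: -18764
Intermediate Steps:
T(E, U) = E*U
G = 64 (G = (-4*(-2))² = 8² = 64)
w = 361 (w = (-43 + 24)² = (-19)² = 361)
G + (-18467 - w) = 64 + (-18467 - 1*361) = 64 + (-18467 - 361) = 64 - 18828 = -18764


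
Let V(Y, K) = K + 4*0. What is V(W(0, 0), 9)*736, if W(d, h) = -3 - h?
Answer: 6624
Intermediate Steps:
V(Y, K) = K (V(Y, K) = K + 0 = K)
V(W(0, 0), 9)*736 = 9*736 = 6624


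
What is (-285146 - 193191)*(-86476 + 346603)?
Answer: -124428368799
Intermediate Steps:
(-285146 - 193191)*(-86476 + 346603) = -478337*260127 = -124428368799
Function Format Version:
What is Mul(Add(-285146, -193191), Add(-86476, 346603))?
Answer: -124428368799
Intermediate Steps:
Mul(Add(-285146, -193191), Add(-86476, 346603)) = Mul(-478337, 260127) = -124428368799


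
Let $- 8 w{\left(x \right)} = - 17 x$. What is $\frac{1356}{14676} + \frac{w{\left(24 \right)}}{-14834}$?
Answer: $\frac{1613869}{18141982} \approx 0.088958$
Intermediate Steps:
$w{\left(x \right)} = \frac{17 x}{8}$ ($w{\left(x \right)} = - \frac{\left(-17\right) x}{8} = \frac{17 x}{8}$)
$\frac{1356}{14676} + \frac{w{\left(24 \right)}}{-14834} = \frac{1356}{14676} + \frac{\frac{17}{8} \cdot 24}{-14834} = 1356 \cdot \frac{1}{14676} + 51 \left(- \frac{1}{14834}\right) = \frac{113}{1223} - \frac{51}{14834} = \frac{1613869}{18141982}$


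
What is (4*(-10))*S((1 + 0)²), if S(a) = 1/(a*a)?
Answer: -40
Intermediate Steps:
S(a) = a⁻² (S(a) = 1/(a²) = a⁻²)
(4*(-10))*S((1 + 0)²) = (4*(-10))/((1 + 0)²)² = -40/(1²)² = -40/1² = -40*1 = -40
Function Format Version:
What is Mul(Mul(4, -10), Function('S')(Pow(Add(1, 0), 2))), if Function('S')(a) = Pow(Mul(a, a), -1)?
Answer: -40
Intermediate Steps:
Function('S')(a) = Pow(a, -2) (Function('S')(a) = Pow(Pow(a, 2), -1) = Pow(a, -2))
Mul(Mul(4, -10), Function('S')(Pow(Add(1, 0), 2))) = Mul(Mul(4, -10), Pow(Pow(Add(1, 0), 2), -2)) = Mul(-40, Pow(Pow(1, 2), -2)) = Mul(-40, Pow(1, -2)) = Mul(-40, 1) = -40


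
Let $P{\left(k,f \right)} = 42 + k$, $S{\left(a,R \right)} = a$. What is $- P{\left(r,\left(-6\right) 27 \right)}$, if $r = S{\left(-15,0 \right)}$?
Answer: $-27$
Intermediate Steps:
$r = -15$
$- P{\left(r,\left(-6\right) 27 \right)} = - (42 - 15) = \left(-1\right) 27 = -27$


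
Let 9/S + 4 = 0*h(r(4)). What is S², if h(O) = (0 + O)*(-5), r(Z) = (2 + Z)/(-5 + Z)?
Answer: 81/16 ≈ 5.0625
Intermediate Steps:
r(Z) = (2 + Z)/(-5 + Z)
h(O) = -5*O (h(O) = O*(-5) = -5*O)
S = -9/4 (S = 9/(-4 + 0*(-5*(2 + 4)/(-5 + 4))) = 9/(-4 + 0*(-5*6/(-1))) = 9/(-4 + 0*(-(-5)*6)) = 9/(-4 + 0*(-5*(-6))) = 9/(-4 + 0*30) = 9/(-4 + 0) = 9/(-4) = 9*(-¼) = -9/4 ≈ -2.2500)
S² = (-9/4)² = 81/16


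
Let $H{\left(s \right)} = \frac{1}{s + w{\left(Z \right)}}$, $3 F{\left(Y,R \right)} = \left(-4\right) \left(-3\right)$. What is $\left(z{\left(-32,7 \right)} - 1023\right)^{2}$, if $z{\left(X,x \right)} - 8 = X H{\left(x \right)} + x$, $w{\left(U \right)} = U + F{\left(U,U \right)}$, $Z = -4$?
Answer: $\frac{50239744}{49} \approx 1.0253 \cdot 10^{6}$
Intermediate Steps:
$F{\left(Y,R \right)} = 4$ ($F{\left(Y,R \right)} = \frac{\left(-4\right) \left(-3\right)}{3} = \frac{1}{3} \cdot 12 = 4$)
$w{\left(U \right)} = 4 + U$ ($w{\left(U \right)} = U + 4 = 4 + U$)
$H{\left(s \right)} = \frac{1}{s}$ ($H{\left(s \right)} = \frac{1}{s + \left(4 - 4\right)} = \frac{1}{s + 0} = \frac{1}{s}$)
$z{\left(X,x \right)} = 8 + x + \frac{X}{x}$ ($z{\left(X,x \right)} = 8 + \left(\frac{X}{x} + x\right) = 8 + \left(x + \frac{X}{x}\right) = 8 + x + \frac{X}{x}$)
$\left(z{\left(-32,7 \right)} - 1023\right)^{2} = \left(\left(8 + 7 - \frac{32}{7}\right) - 1023\right)^{2} = \left(\frac{73}{7} - 1023\right)^{2} = \left(- \frac{7088}{7}\right)^{2} = \frac{50239744}{49}$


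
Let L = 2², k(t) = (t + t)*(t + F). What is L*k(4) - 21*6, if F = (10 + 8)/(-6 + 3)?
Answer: -190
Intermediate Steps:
F = -6 (F = 18/(-3) = 18*(-⅓) = -6)
k(t) = 2*t*(-6 + t) (k(t) = (t + t)*(t - 6) = (2*t)*(-6 + t) = 2*t*(-6 + t))
L = 4
L*k(4) - 21*6 = 4*(2*4*(-6 + 4)) - 21*6 = 4*(2*4*(-2)) - 126 = 4*(-16) - 126 = -64 - 126 = -190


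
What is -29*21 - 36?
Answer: -645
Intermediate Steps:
-29*21 - 36 = -609 - 36 = -645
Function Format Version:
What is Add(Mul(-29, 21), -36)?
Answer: -645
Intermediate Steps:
Add(Mul(-29, 21), -36) = Add(-609, -36) = -645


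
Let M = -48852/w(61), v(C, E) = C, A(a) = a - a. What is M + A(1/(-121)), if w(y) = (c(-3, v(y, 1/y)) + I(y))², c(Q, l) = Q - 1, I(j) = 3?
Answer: -48852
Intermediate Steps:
A(a) = 0
c(Q, l) = -1 + Q
w(y) = 1 (w(y) = ((-1 - 3) + 3)² = (-4 + 3)² = (-1)² = 1)
M = -48852 (M = -48852/1 = -48852*1 = -48852)
M + A(1/(-121)) = -48852 + 0 = -48852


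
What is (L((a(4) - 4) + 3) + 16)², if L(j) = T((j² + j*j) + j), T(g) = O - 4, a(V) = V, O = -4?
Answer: 64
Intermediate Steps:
T(g) = -8 (T(g) = -4 - 4 = -8)
L(j) = -8
(L((a(4) - 4) + 3) + 16)² = (-8 + 16)² = 8² = 64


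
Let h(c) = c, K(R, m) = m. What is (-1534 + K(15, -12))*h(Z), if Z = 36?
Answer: -55656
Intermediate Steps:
(-1534 + K(15, -12))*h(Z) = (-1534 - 12)*36 = -1546*36 = -55656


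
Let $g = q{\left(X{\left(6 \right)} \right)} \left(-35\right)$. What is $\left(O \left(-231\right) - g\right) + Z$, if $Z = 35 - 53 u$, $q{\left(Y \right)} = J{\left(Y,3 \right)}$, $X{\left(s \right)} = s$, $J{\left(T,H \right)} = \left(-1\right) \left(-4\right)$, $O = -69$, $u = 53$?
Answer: $13305$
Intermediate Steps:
$J{\left(T,H \right)} = 4$
$q{\left(Y \right)} = 4$
$Z = -2774$ ($Z = 35 - 2809 = -2774$)
$g = -140$ ($g = 4 \left(-35\right) = -140$)
$\left(O \left(-231\right) - g\right) + Z = \left(\left(-69\right) \left(-231\right) - -140\right) - 2774 = \left(15939 + 140\right) - 2774 = 16079 - 2774 = 13305$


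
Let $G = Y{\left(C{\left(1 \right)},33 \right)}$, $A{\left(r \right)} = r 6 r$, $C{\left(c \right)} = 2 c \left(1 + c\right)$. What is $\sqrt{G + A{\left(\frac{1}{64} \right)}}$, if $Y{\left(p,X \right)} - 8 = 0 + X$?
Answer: $\frac{\sqrt{167942}}{64} \approx 6.4032$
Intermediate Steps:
$C{\left(c \right)} = 2 c \left(1 + c\right)$
$A{\left(r \right)} = 6 r^{2}$ ($A{\left(r \right)} = 6 r r = 6 r^{2}$)
$Y{\left(p,X \right)} = 8 + X$ ($Y{\left(p,X \right)} = 8 + \left(0 + X\right) = 8 + X$)
$G = 41$ ($G = 8 + 33 = 41$)
$\sqrt{G + A{\left(\frac{1}{64} \right)}} = \sqrt{41 + 6 \left(\frac{1}{64}\right)^{2}} = \sqrt{41 + \frac{6}{4096}} = \sqrt{41 + 6 \cdot \frac{1}{4096}} = \sqrt{41 + \frac{3}{2048}} = \sqrt{\frac{83971}{2048}} = \frac{\sqrt{167942}}{64}$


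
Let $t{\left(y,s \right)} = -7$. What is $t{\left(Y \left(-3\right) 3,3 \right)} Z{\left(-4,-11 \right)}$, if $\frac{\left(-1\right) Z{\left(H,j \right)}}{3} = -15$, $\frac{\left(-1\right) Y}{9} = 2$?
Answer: $-315$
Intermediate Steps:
$Y = -18$ ($Y = \left(-9\right) 2 = -18$)
$Z{\left(H,j \right)} = 45$ ($Z{\left(H,j \right)} = \left(-3\right) \left(-15\right) = 45$)
$t{\left(Y \left(-3\right) 3,3 \right)} Z{\left(-4,-11 \right)} = \left(-7\right) 45 = -315$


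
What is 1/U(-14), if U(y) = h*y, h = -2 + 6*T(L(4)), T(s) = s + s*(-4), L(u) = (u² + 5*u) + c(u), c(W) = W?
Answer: 1/10108 ≈ 9.8931e-5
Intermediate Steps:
L(u) = u² + 6*u (L(u) = (u² + 5*u) + u = u² + 6*u)
T(s) = -3*s (T(s) = s - 4*s = -3*s)
h = -722 (h = -2 + 6*(-12*(6 + 4)) = -2 + 6*(-12*10) = -2 + 6*(-3*40) = -2 + 6*(-120) = -2 - 720 = -722)
U(y) = -722*y
1/U(-14) = 1/(-722*(-14)) = 1/10108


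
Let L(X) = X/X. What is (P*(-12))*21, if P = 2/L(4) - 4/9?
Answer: -392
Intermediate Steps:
L(X) = 1
P = 14/9 (P = 2/1 - 4/9 = 2*1 - 4*⅑ = 2 - 4/9 = 14/9 ≈ 1.5556)
(P*(-12))*21 = ((14/9)*(-12))*21 = -56/3*21 = -392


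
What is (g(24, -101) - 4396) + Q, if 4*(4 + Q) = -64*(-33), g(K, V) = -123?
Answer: -3995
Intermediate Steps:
Q = 524 (Q = -4 + (-64*(-33))/4 = -4 + (¼)*2112 = -4 + 528 = 524)
(g(24, -101) - 4396) + Q = (-123 - 4396) + 524 = -4519 + 524 = -3995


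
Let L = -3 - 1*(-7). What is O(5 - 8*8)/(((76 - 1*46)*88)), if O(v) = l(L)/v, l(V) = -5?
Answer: 1/31152 ≈ 3.2101e-5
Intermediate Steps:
L = 4 (L = -3 + 7 = 4)
O(v) = -5/v
O(5 - 8*8)/(((76 - 1*46)*88)) = (-5/(5 - 8*8))/(((76 - 1*46)*88)) = (-5/(5 - 64))/(((76 - 46)*88)) = (-5/(-59))/((30*88)) = -5*(-1/59)/2640 = (5/59)*(1/2640) = 1/31152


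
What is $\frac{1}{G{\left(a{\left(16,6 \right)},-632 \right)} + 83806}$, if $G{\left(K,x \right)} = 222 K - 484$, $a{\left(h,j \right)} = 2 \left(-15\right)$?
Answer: $\frac{1}{76662} \approx 1.3044 \cdot 10^{-5}$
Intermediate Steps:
$a{\left(h,j \right)} = -30$
$G{\left(K,x \right)} = -484 + 222 K$
$\frac{1}{G{\left(a{\left(16,6 \right)},-632 \right)} + 83806} = \frac{1}{\left(-484 + 222 \left(-30\right)\right) + 83806} = \frac{1}{\left(-484 - 6660\right) + 83806} = \frac{1}{-7144 + 83806} = \frac{1}{76662}$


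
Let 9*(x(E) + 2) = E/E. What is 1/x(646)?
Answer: -9/17 ≈ -0.52941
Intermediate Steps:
x(E) = -17/9 (x(E) = -2 + (E/E)/9 = -2 + (⅑)*1 = -2 + ⅑ = -17/9)
1/x(646) = 1/(-17/9) = -9/17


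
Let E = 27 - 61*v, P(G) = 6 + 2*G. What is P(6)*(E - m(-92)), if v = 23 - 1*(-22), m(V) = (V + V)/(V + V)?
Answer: -48942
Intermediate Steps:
m(V) = 1 (m(V) = (2*V)/((2*V)) = (2*V)*(1/(2*V)) = 1)
v = 45 (v = 23 + 22 = 45)
E = -2718 (E = 27 - 61*45 = 27 - 2745 = -2718)
P(6)*(E - m(-92)) = (6 + 2*6)*(-2718 - 1*1) = (6 + 12)*(-2718 - 1) = 18*(-2719) = -48942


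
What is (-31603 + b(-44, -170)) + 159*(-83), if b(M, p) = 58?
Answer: -44742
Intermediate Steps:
(-31603 + b(-44, -170)) + 159*(-83) = (-31603 + 58) + 159*(-83) = -31545 - 13197 = -44742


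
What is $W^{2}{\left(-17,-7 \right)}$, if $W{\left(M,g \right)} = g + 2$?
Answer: $25$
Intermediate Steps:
$W{\left(M,g \right)} = 2 + g$
$W^{2}{\left(-17,-7 \right)} = \left(2 - 7\right)^{2} = \left(-5\right)^{2} = 25$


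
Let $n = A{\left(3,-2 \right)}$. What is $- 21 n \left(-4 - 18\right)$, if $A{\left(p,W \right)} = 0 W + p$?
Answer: $1386$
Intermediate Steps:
$A{\left(p,W \right)} = p$ ($A{\left(p,W \right)} = 0 + p = p$)
$n = 3$
$- 21 n \left(-4 - 18\right) = \left(-21\right) 3 \left(-4 - 18\right) = \left(-63\right) \left(-22\right) = 1386$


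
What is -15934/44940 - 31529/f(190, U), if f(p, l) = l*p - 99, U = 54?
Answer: -263136439/76105890 ≈ -3.4575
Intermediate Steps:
f(p, l) = -99 + l*p
-15934/44940 - 31529/f(190, U) = -15934/44940 - 31529/(-99 + 54*190) = -15934*1/44940 - 31529/(-99 + 10260) = -7967/22470 - 31529/10161 = -263136439/76105890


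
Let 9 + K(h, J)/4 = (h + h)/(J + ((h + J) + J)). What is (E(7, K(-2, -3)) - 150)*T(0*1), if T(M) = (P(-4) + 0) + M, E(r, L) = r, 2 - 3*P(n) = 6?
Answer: 572/3 ≈ 190.67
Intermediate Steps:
P(n) = -4/3 (P(n) = ⅔ - ⅓*6 = ⅔ - 2 = -4/3)
K(h, J) = -36 + 8*h/(h + 3*J) (K(h, J) = -36 + 4*((h + h)/(J + ((h + J) + J))) = -36 + 4*((2*h)/(J + ((J + h) + J))) = -36 + 4*((2*h)/(J + (h + 2*J))) = -36 + 4*((2*h)/(h + 3*J)) = -36 + 4*(2*h/(h + 3*J)) = -36 + 8*h/(h + 3*J))
T(M) = -4/3 + M (T(M) = (-4/3 + 0) + M = -4/3 + M)
(E(7, K(-2, -3)) - 150)*T(0*1) = (7 - 150)*(-4/3 + 0*1) = -143*(-4/3 + 0) = -143*(-4/3) = 572/3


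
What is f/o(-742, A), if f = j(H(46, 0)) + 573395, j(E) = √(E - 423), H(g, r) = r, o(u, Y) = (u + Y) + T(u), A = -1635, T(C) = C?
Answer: -573395/3119 - 3*I*√47/3119 ≈ -183.84 - 0.0065941*I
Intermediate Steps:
o(u, Y) = Y + 2*u (o(u, Y) = (u + Y) + u = (Y + u) + u = Y + 2*u)
j(E) = √(-423 + E)
f = 573395 + 3*I*√47 (f = √(-423 + 0) + 573395 = √(-423) + 573395 = 3*I*√47 + 573395 = 573395 + 3*I*√47 ≈ 5.734e+5 + 20.567*I)
f/o(-742, A) = (573395 + 3*I*√47)/(-1635 + 2*(-742)) = (573395 + 3*I*√47)/(-1635 - 1484) = (573395 + 3*I*√47)/(-3119) = (573395 + 3*I*√47)*(-1/3119) = -573395/3119 - 3*I*√47/3119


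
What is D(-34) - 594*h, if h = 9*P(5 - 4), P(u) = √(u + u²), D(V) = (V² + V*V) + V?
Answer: 2278 - 5346*√2 ≈ -5282.4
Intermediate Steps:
D(V) = V + 2*V² (D(V) = (V² + V²) + V = 2*V² + V = V + 2*V²)
h = 9*√2 (h = 9*√((5 - 4)*(1 + (5 - 4))) = 9*√(1*(1 + 1)) = 9*√(1*2) = 9*√2 ≈ 12.728)
D(-34) - 594*h = -34*(1 + 2*(-34)) - 5346*√2 = -34*(1 - 68) - 5346*√2 = -34*(-67) - 5346*√2 = 2278 - 5346*√2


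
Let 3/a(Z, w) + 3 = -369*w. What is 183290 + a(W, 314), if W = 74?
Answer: 7079209669/38623 ≈ 1.8329e+5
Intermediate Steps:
a(Z, w) = 3/(-3 - 369*w)
183290 + a(W, 314) = 183290 - 1/(1 + 123*314) = 183290 - 1/(1 + 38622) = 183290 - 1/38623 = 7079209669/38623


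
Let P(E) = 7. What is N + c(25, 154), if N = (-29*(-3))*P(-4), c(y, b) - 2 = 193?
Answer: 804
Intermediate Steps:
c(y, b) = 195 (c(y, b) = 2 + 193 = 195)
N = 609 (N = -29*(-3)*7 = 87*7 = 609)
N + c(25, 154) = 609 + 195 = 804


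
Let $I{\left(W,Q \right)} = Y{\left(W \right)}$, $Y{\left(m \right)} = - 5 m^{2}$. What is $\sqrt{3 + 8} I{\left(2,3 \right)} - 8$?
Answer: $-8 - 20 \sqrt{11} \approx -74.333$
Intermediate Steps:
$I{\left(W,Q \right)} = - 5 W^{2}$
$\sqrt{3 + 8} I{\left(2,3 \right)} - 8 = \sqrt{3 + 8} \left(- 5 \cdot 2^{2}\right) - 8 = \sqrt{11} \left(\left(-5\right) 4\right) - 8 = \sqrt{11} \left(-20\right) - 8 = - 20 \sqrt{11} - 8 = -8 - 20 \sqrt{11}$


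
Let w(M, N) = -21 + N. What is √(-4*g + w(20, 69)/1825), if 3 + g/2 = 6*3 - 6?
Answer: 2*I*√2397174/365 ≈ 8.4837*I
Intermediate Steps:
g = 18 (g = -6 + 2*(6*3 - 6) = -6 + 2*(18 - 6) = -6 + 2*12 = -6 + 24 = 18)
√(-4*g + w(20, 69)/1825) = √(-4*18 + (-21 + 69)/1825) = √(-72 + 48*(1/1825)) = √(-72 + 48/1825) = √(-131352/1825) = 2*I*√2397174/365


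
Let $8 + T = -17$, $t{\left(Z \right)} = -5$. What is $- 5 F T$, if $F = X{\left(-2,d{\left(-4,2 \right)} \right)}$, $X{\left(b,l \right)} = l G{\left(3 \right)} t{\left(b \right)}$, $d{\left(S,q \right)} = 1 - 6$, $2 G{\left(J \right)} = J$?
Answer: $\frac{9375}{2} \approx 4687.5$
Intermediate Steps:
$G{\left(J \right)} = \frac{J}{2}$
$d{\left(S,q \right)} = -5$ ($d{\left(S,q \right)} = 1 - 6 = -5$)
$T = -25$ ($T = -8 - 17 = -25$)
$X{\left(b,l \right)} = - \frac{15 l}{2}$ ($X{\left(b,l \right)} = l \frac{1}{2} \cdot 3 \left(-5\right) = l \frac{3}{2} \left(-5\right) = \frac{3 l}{2} \left(-5\right) = - \frac{15 l}{2}$)
$F = \frac{75}{2}$ ($F = \left(- \frac{15}{2}\right) \left(-5\right) = \frac{75}{2} \approx 37.5$)
$- 5 F T = \left(-5\right) \frac{75}{2} \left(-25\right) = \left(- \frac{375}{2}\right) \left(-25\right) = \frac{9375}{2}$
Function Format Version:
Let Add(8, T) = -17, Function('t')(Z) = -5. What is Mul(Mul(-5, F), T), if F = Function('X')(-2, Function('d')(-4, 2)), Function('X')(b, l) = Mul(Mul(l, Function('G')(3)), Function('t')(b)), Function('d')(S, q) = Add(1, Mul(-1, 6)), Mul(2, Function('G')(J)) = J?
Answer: Rational(9375, 2) ≈ 4687.5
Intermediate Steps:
Function('G')(J) = Mul(Rational(1, 2), J)
Function('d')(S, q) = -5 (Function('d')(S, q) = Add(1, -6) = -5)
T = -25 (T = Add(-8, -17) = -25)
Function('X')(b, l) = Mul(Rational(-15, 2), l) (Function('X')(b, l) = Mul(Mul(l, Mul(Rational(1, 2), 3)), -5) = Mul(Mul(l, Rational(3, 2)), -5) = Mul(Mul(Rational(3, 2), l), -5) = Mul(Rational(-15, 2), l))
F = Rational(75, 2) (F = Mul(Rational(-15, 2), -5) = Rational(75, 2) ≈ 37.500)
Mul(Mul(-5, F), T) = Mul(Mul(-5, Rational(75, 2)), -25) = Mul(Rational(-375, 2), -25) = Rational(9375, 2)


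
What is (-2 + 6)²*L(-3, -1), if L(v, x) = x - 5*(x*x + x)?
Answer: -16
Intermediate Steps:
L(v, x) = -5*x² - 4*x (L(v, x) = x - 5*(x² + x) = x - 5*(x + x²) = x + (-5*x - 5*x²) = -5*x² - 4*x)
(-2 + 6)²*L(-3, -1) = (-2 + 6)²*(-1*(-1)*(4 + 5*(-1))) = 4²*(-1*(-1)*(4 - 5)) = 16*(-1*(-1)*(-1)) = 16*(-1) = -16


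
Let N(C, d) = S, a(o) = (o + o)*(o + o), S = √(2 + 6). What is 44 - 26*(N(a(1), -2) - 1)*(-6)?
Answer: -112 + 312*√2 ≈ 329.23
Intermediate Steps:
S = 2*√2 (S = √8 = 2*√2 ≈ 2.8284)
a(o) = 4*o² (a(o) = (2*o)*(2*o) = 4*o²)
N(C, d) = 2*√2
44 - 26*(N(a(1), -2) - 1)*(-6) = 44 - 26*(2*√2 - 1)*(-6) = 44 - 26*(-1 + 2*√2)*(-6) = 44 - 26*(6 - 12*√2) = 44 + (-156 + 312*√2) = -112 + 312*√2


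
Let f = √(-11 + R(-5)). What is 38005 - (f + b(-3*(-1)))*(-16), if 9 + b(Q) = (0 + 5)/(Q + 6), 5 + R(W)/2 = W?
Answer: 340829/9 + 16*I*√31 ≈ 37870.0 + 89.084*I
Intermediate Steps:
R(W) = -10 + 2*W
f = I*√31 (f = √(-11 + (-10 + 2*(-5))) = √(-11 + (-10 - 10)) = √(-11 - 20) = √(-31) = I*√31 ≈ 5.5678*I)
b(Q) = -9 + 5/(6 + Q) (b(Q) = -9 + (0 + 5)/(Q + 6) = -9 + 5/(6 + Q))
38005 - (f + b(-3*(-1)))*(-16) = 38005 - (I*√31 + (-49 - (-27)*(-1))/(6 - 3*(-1)))*(-16) = 38005 - (I*√31 + (-49 - 9*3)/(6 + 3))*(-16) = 38005 - (I*√31 + (-49 - 27)/9)*(-16) = 38005 - (I*√31 + (⅑)*(-76))*(-16) = 38005 - (I*√31 - 76/9)*(-16) = 38005 - (-76/9 + I*√31)*(-16) = 38005 - (1216/9 - 16*I*√31) = 38005 + (-1216/9 + 16*I*√31) = 340829/9 + 16*I*√31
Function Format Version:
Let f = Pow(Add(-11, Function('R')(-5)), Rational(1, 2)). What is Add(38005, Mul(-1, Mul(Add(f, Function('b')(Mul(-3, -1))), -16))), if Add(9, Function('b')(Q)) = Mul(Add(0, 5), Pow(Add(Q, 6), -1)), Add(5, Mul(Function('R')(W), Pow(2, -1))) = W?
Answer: Add(Rational(340829, 9), Mul(16, I, Pow(31, Rational(1, 2)))) ≈ Add(37870., Mul(89.084, I))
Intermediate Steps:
Function('R')(W) = Add(-10, Mul(2, W))
f = Mul(I, Pow(31, Rational(1, 2))) (f = Pow(Add(-11, Add(-10, Mul(2, -5))), Rational(1, 2)) = Pow(Add(-11, Add(-10, -10)), Rational(1, 2)) = Pow(Add(-11, -20), Rational(1, 2)) = Pow(-31, Rational(1, 2)) = Mul(I, Pow(31, Rational(1, 2))) ≈ Mul(5.5678, I))
Function('b')(Q) = Add(-9, Mul(5, Pow(Add(6, Q), -1))) (Function('b')(Q) = Add(-9, Mul(Add(0, 5), Pow(Add(Q, 6), -1))) = Add(-9, Mul(5, Pow(Add(6, Q), -1))))
Add(38005, Mul(-1, Mul(Add(f, Function('b')(Mul(-3, -1))), -16))) = Add(38005, Mul(-1, Mul(Add(Mul(I, Pow(31, Rational(1, 2))), Mul(Pow(Add(6, Mul(-3, -1)), -1), Add(-49, Mul(-9, Mul(-3, -1))))), -16))) = Add(38005, Mul(-1, Mul(Add(Mul(I, Pow(31, Rational(1, 2))), Mul(Pow(Add(6, 3), -1), Add(-49, Mul(-9, 3)))), -16))) = Add(38005, Mul(-1, Mul(Add(Mul(I, Pow(31, Rational(1, 2))), Mul(Pow(9, -1), Add(-49, -27))), -16))) = Add(38005, Mul(-1, Mul(Add(Mul(I, Pow(31, Rational(1, 2))), Mul(Rational(1, 9), -76)), -16))) = Add(38005, Mul(-1, Mul(Add(Mul(I, Pow(31, Rational(1, 2))), Rational(-76, 9)), -16))) = Add(38005, Mul(-1, Mul(Add(Rational(-76, 9), Mul(I, Pow(31, Rational(1, 2)))), -16))) = Add(38005, Mul(-1, Add(Rational(1216, 9), Mul(-16, I, Pow(31, Rational(1, 2)))))) = Add(38005, Add(Rational(-1216, 9), Mul(16, I, Pow(31, Rational(1, 2))))) = Add(Rational(340829, 9), Mul(16, I, Pow(31, Rational(1, 2))))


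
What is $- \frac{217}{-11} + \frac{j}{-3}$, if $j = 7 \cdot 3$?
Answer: $\frac{140}{11} \approx 12.727$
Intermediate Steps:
$j = 21$
$- \frac{217}{-11} + \frac{j}{-3} = - \frac{217}{-11} + \frac{21}{-3} = \left(-217\right) \left(- \frac{1}{11}\right) + 21 \left(- \frac{1}{3}\right) = \frac{217}{11} - 7 = \frac{140}{11}$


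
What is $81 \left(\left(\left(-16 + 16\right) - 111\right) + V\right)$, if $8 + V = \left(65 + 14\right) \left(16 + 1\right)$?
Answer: $99144$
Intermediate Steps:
$V = 1335$ ($V = -8 + \left(65 + 14\right) \left(16 + 1\right) = -8 + 79 \cdot 17 = -8 + 1343 = 1335$)
$81 \left(\left(\left(-16 + 16\right) - 111\right) + V\right) = 81 \left(\left(\left(-16 + 16\right) - 111\right) + 1335\right) = 81 \left(\left(0 - 111\right) + 1335\right) = 81 \left(-111 + 1335\right) = 81 \cdot 1224 = 99144$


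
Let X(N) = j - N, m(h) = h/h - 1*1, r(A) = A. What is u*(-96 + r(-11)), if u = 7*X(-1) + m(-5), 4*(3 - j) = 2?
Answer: -5243/2 ≈ -2621.5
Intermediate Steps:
j = 5/2 (j = 3 - ¼*2 = 3 - ½ = 5/2 ≈ 2.5000)
m(h) = 0 (m(h) = 1 - 1 = 0)
X(N) = 5/2 - N
u = 49/2 (u = 7*(5/2 - 1*(-1)) + 0 = 7*(5/2 + 1) + 0 = 7*(7/2) + 0 = 49/2 + 0 = 49/2 ≈ 24.500)
u*(-96 + r(-11)) = 49*(-96 - 11)/2 = (49/2)*(-107) = -5243/2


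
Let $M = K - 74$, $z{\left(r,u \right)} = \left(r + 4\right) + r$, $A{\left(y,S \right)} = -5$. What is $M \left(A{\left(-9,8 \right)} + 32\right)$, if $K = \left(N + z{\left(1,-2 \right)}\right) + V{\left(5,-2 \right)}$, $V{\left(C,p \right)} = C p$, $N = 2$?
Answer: $-2052$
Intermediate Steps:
$z{\left(r,u \right)} = 4 + 2 r$ ($z{\left(r,u \right)} = \left(4 + r\right) + r = 4 + 2 r$)
$K = -2$ ($K = \left(2 + \left(4 + 2 \cdot 1\right)\right) + 5 \left(-2\right) = \left(2 + \left(4 + 2\right)\right) - 10 = \left(2 + 6\right) - 10 = 8 - 10 = -2$)
$M = -76$ ($M = -2 - 74 = -76$)
$M \left(A{\left(-9,8 \right)} + 32\right) = - 76 \left(-5 + 32\right) = \left(-76\right) 27 = -2052$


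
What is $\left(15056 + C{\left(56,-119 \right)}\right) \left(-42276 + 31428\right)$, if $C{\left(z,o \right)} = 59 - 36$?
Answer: $-163576992$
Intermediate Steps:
$C{\left(z,o \right)} = 23$
$\left(15056 + C{\left(56,-119 \right)}\right) \left(-42276 + 31428\right) = \left(15056 + 23\right) \left(-42276 + 31428\right) = 15079 \left(-10848\right) = -163576992$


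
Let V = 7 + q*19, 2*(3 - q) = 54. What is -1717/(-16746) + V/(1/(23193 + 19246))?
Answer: -319096887089/16746 ≈ -1.9055e+7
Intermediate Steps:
q = -24 (q = 3 - ½*54 = 3 - 27 = -24)
V = -449 (V = 7 - 24*19 = 7 - 456 = -449)
-1717/(-16746) + V/(1/(23193 + 19246)) = -1717/(-16746) - 449/(1/(23193 + 19246)) = -1717*(-1/16746) - 449/(1/42439) = 1717/16746 - 449/1/42439 = 1717/16746 - 449*42439 = 1717/16746 - 19055111 = -319096887089/16746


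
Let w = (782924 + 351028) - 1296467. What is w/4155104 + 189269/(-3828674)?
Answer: -704324667043/7954269326048 ≈ -0.088547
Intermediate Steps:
w = -162515 (w = 1133952 - 1296467 = -162515)
w/4155104 + 189269/(-3828674) = -162515/4155104 + 189269/(-3828674) = -162515*1/4155104 + 189269*(-1/3828674) = -162515/4155104 - 189269/3828674 = -704324667043/7954269326048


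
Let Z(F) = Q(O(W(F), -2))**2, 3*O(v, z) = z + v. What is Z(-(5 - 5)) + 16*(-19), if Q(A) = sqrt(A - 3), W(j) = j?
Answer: -923/3 ≈ -307.67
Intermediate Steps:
O(v, z) = v/3 + z/3 (O(v, z) = (z + v)/3 = (v + z)/3 = v/3 + z/3)
Q(A) = sqrt(-3 + A)
Z(F) = -11/3 + F/3 (Z(F) = (sqrt(-3 + (F/3 + (1/3)*(-2))))**2 = (sqrt(-3 + (F/3 - 2/3)))**2 = (sqrt(-3 + (-2/3 + F/3)))**2 = (sqrt(-11/3 + F/3))**2 = -11/3 + F/3)
Z(-(5 - 5)) + 16*(-19) = (-11/3 + (-(5 - 5))/3) + 16*(-19) = (-11/3 + (-1*0)/3) - 304 = (-11/3 + (1/3)*0) - 304 = (-11/3 + 0) - 304 = -11/3 - 304 = -923/3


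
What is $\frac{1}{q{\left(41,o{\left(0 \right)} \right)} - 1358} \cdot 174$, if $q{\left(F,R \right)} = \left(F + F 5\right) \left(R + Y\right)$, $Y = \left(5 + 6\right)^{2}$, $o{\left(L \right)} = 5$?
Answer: $\frac{3}{511} \approx 0.0058708$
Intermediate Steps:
$Y = 121$ ($Y = 11^{2} = 121$)
$q{\left(F,R \right)} = 6 F \left(121 + R\right)$ ($q{\left(F,R \right)} = \left(F + F 5\right) \left(R + 121\right) = \left(F + 5 F\right) \left(121 + R\right) = 6 F \left(121 + R\right)$)
$\frac{1}{q{\left(41,o{\left(0 \right)} \right)} - 1358} \cdot 174 = \frac{1}{6 \cdot 41 \left(121 + 5\right) - 1358} \cdot 174 = \frac{1}{6 \cdot 41 \cdot 126 - 1358} \cdot 174 = \frac{1}{30996 - 1358} \cdot 174 = \frac{1}{29638} \cdot 174 = \frac{3}{511}$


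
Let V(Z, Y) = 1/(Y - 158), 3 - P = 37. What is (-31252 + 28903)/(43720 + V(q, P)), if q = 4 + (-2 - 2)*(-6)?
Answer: -451008/8394239 ≈ -0.053728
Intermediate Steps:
P = -34 (P = 3 - 1*37 = 3 - 37 = -34)
q = 28 (q = 4 - 4*(-6) = 4 + 24 = 28)
V(Z, Y) = 1/(-158 + Y)
(-31252 + 28903)/(43720 + V(q, P)) = (-31252 + 28903)/(43720 + 1/(-158 - 34)) = -2349/(43720 + 1/(-192)) = -2349/(43720 - 1/192) = -2349/8394239/192 = -2349*192/8394239 = -451008/8394239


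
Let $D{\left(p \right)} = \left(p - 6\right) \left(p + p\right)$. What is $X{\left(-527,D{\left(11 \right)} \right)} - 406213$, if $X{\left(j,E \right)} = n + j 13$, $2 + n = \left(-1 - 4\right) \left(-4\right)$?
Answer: $-413046$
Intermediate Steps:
$n = 18$ ($n = -2 + \left(-1 - 4\right) \left(-4\right) = -2 - -20 = -2 + 20 = 18$)
$D{\left(p \right)} = 2 p \left(-6 + p\right)$ ($D{\left(p \right)} = \left(-6 + p\right) 2 p = 2 p \left(-6 + p\right)$)
$X{\left(j,E \right)} = 18 + 13 j$ ($X{\left(j,E \right)} = 18 + j 13 = 18 + 13 j$)
$X{\left(-527,D{\left(11 \right)} \right)} - 406213 = \left(18 + 13 \left(-527\right)\right) - 406213 = \left(18 - 6851\right) - 406213 = -6833 - 406213 = -413046$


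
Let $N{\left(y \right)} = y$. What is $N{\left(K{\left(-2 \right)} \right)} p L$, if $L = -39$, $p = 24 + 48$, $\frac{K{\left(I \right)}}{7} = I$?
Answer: $39312$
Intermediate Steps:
$K{\left(I \right)} = 7 I$
$p = 72$
$N{\left(K{\left(-2 \right)} \right)} p L = 7 \left(-2\right) 72 \left(-39\right) = \left(-14\right) 72 \left(-39\right) = \left(-1008\right) \left(-39\right) = 39312$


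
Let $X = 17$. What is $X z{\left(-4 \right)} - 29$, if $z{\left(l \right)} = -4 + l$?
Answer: $-165$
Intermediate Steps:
$X z{\left(-4 \right)} - 29 = 17 \left(-4 - 4\right) - 29 = 17 \left(-8\right) - 29 = -136 - 29 = -165$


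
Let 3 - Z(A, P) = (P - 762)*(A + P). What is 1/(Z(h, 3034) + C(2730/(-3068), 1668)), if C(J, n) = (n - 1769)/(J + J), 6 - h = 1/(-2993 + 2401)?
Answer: -3885/26833011572 ≈ -1.4478e-7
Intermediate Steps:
h = 3553/592 (h = 6 - 1/(-2993 + 2401) = 6 - 1/(-592) = 6 - 1*(-1/592) = 6 + 1/592 = 3553/592 ≈ 6.0017)
C(J, n) = (-1769 + n)/(2*J) (C(J, n) = (-1769 + n)/((2*J)) = (-1769 + n)*(1/(2*J)) = (-1769 + n)/(2*J))
Z(A, P) = 3 - (-762 + P)*(A + P) (Z(A, P) = 3 - (P - 762)*(A + P) = 3 - (-762 + P)*(A + P))
1/(Z(h, 3034) + C(2730/(-3068), 1668)) = 1/((3 - 1*3034² + 762*(3553/592) + 762*3034 - 1*3553/592*3034) + (-1769 + 1668)/(2*((2730/(-3068))))) = 1/((3 - 1*9205156 + 1353693/296 + 2311908 - 145673/8) + (½)*(-101)/(2730*(-1/3068))) = 1/((3 - 9205156 + 1353693/296 + 2311908 - 145673/8) + (½)*(-101)/(-105/118)) = 1/(-255554591/37 + (½)*(-118/105)*(-101)) = 1/(-255554591/37 + 5959/105) = 1/(-26833011572/3885) = -3885/26833011572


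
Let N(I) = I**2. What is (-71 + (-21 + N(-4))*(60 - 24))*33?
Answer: -8283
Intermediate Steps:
(-71 + (-21 + N(-4))*(60 - 24))*33 = (-71 + (-21 + (-4)**2)*(60 - 24))*33 = (-71 + (-21 + 16)*36)*33 = (-71 - 5*36)*33 = (-71 - 180)*33 = -251*33 = -8283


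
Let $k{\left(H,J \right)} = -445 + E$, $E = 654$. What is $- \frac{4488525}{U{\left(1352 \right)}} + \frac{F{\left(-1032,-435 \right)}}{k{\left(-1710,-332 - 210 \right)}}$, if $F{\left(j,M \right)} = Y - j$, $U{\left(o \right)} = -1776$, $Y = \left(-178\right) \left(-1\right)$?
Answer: $\frac{28492445}{11248} \approx 2533.1$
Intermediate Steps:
$Y = 178$
$F{\left(j,M \right)} = 178 - j$
$k{\left(H,J \right)} = 209$ ($k{\left(H,J \right)} = -445 + 654 = 209$)
$- \frac{4488525}{U{\left(1352 \right)}} + \frac{F{\left(-1032,-435 \right)}}{k{\left(-1710,-332 - 210 \right)}} = - \frac{4488525}{-1776} + \frac{178 - -1032}{209} = \left(-4488525\right) \left(- \frac{1}{1776}\right) + \left(178 + 1032\right) \frac{1}{209} = \frac{1496175}{592} + 1210 \cdot \frac{1}{209} = \frac{1496175}{592} + \frac{110}{19} = \frac{28492445}{11248}$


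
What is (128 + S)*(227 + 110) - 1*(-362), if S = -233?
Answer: -35023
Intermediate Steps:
(128 + S)*(227 + 110) - 1*(-362) = (128 - 233)*(227 + 110) - 1*(-362) = -105*337 + 362 = -35385 + 362 = -35023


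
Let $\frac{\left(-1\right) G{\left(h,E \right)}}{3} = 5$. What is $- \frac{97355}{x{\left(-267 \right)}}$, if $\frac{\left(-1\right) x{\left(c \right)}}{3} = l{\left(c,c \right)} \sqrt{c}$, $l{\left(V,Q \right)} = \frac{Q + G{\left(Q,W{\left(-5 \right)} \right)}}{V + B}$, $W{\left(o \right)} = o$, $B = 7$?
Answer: $- \frac{12656150 i \sqrt{267}}{112941} \approx - 1831.1 i$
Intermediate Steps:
$G{\left(h,E \right)} = -15$ ($G{\left(h,E \right)} = \left(-3\right) 5 = -15$)
$l{\left(V,Q \right)} = \frac{-15 + Q}{7 + V}$ ($l{\left(V,Q \right)} = \frac{Q - 15}{V + 7} = \frac{-15 + Q}{7 + V}$)
$x{\left(c \right)} = - \frac{3 \sqrt{c} \left(-15 + c\right)}{7 + c}$ ($x{\left(c \right)} = - 3 \frac{-15 + c}{7 + c} \sqrt{c} = - 3 \frac{\sqrt{c} \left(-15 + c\right)}{7 + c} = - \frac{3 \sqrt{c} \left(-15 + c\right)}{7 + c}$)
$- \frac{97355}{x{\left(-267 \right)}} = - \frac{97355}{3 \sqrt{-267} \frac{1}{7 - 267} \left(15 - -267\right)} = - \frac{97355}{3 i \sqrt{267} \frac{1}{-260} \left(15 + 267\right)} = - \frac{97355}{3 i \sqrt{267} \left(- \frac{1}{260}\right) 282} = - \frac{97355}{\left(- \frac{423}{130}\right) i \sqrt{267}} = - 97355 \frac{130 i \sqrt{267}}{112941} = - \frac{12656150 i \sqrt{267}}{112941}$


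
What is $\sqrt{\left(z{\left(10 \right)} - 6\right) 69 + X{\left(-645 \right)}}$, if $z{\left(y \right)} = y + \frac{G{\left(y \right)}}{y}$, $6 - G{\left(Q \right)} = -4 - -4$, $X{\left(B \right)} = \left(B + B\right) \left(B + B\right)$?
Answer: $\frac{\sqrt{41610435}}{5} \approx 1290.1$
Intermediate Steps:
$X{\left(B \right)} = 4 B^{2}$ ($X{\left(B \right)} = 2 B 2 B = 4 B^{2}$)
$G{\left(Q \right)} = 6$ ($G{\left(Q \right)} = 6 - \left(-4 - -4\right) = 6 - \left(-4 + 4\right) = 6 - 0 = 6 + 0 = 6$)
$z{\left(y \right)} = y + \frac{6}{y}$
$\sqrt{\left(z{\left(10 \right)} - 6\right) 69 + X{\left(-645 \right)}} = \sqrt{\left(\left(10 + \frac{6}{10}\right) - 6\right) 69 + 4 \left(-645\right)^{2}} = \sqrt{\left(\left(10 + 6 \cdot \frac{1}{10}\right) - 6\right) 69 + 4 \cdot 416025} = \sqrt{\left(\left(10 + \frac{3}{5}\right) - 6\right) 69 + 1664100} = \sqrt{\left(\frac{53}{5} - 6\right) 69 + 1664100} = \sqrt{\frac{23}{5} \cdot 69 + 1664100} = \sqrt{\frac{1587}{5} + 1664100} = \sqrt{\frac{8322087}{5}} = \frac{\sqrt{41610435}}{5}$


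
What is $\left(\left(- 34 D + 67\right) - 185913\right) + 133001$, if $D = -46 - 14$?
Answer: $-50805$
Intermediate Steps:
$D = -60$
$\left(\left(- 34 D + 67\right) - 185913\right) + 133001 = \left(\left(\left(-34\right) \left(-60\right) + 67\right) - 185913\right) + 133001 = \left(\left(2040 + 67\right) - 185913\right) + 133001 = \left(2107 - 185913\right) + 133001 = -183806 + 133001 = -50805$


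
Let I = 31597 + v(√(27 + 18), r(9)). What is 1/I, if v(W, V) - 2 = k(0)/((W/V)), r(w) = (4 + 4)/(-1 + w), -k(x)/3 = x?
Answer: 1/31599 ≈ 3.1647e-5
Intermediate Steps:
k(x) = -3*x
r(w) = 8/(-1 + w)
v(W, V) = 2 (v(W, V) = 2 + (-3*0)/((W/V)) = 2 + 0*(V/W) = 2 + 0 = 2)
I = 31599 (I = 31597 + 2 = 31599)
1/I = 1/31599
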